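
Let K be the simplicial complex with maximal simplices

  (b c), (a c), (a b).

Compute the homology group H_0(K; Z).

H_0 ≅ Z.

Take the total order a < b < c on the vertex set. Then K (dimension 1) consists of the simplices:

  0-simplices (3): a, b, c
  1-simplices (3): ab, ac, bc

Hence C_0 ≅ Z^3, C_1 ≅ Z^3.

∂_1: C_1 → C_0 is given by ∂[p,q] = [q] − [p]. For instance
  ∂ac = c − a.
As a 3×3 matrix over Z this has rank 2, with invariant factors (1,1).

From H_k ≅ ker(∂_k) / im(∂_{k+1}) we obtain:

  H_0: rank C_0 − rank ∂_1 = 3 − 2 = 1, and the invariant factors of ∂_1 are all 1, so H_0 ≅ Z.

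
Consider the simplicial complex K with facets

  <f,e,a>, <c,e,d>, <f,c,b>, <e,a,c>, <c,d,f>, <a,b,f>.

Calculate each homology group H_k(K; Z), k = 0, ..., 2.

H_0 = Z,  H_1 = Z,  H_2 = 0.

We work with the vertex ordering a < b < c < d < e < f. The simplices of K, each written with vertices in increasing order, are:

  0-simplices (6): a, b, c, d, e, f
  1-simplices (12): ab, ac, ae, af, bc, bf, cd, ce, cf, de, df, ef
  2-simplices (6): abf, ace, aef, bcf, cde, cdf

giving chain groups C_0 ≅ Z^6, C_1 ≅ Z^12, C_2 ≅ Z^6.

∂_1: C_1 → C_0 maps an edge to its endpoints' difference, ∂[p,q] = q − p. For instance
  ∂bf = f − b.
This gives a 6×12 integer matrix of rank 5; reducing to Smith normal form yields diagonal entries (1,1,1,1,1).

∂_2: C_2 → C_1 acts by ∂[p,q,r] = [q,r] − [p,r] + [p,q]. For instance
  ∂aef = ef − af + ae,
  ∂ace = ce − ae + ac.
As a 12×6 matrix over Z this has rank 6, with invariant factors (1,1,1,1,1,1).

Computing H_k = (kernel of ∂_k) / (image of ∂_{k+1}):

  H_0: rank C_0 − rank ∂_1 = 6 − 5 = 1, and the invariant factors of ∂_1 are all 1, so H_0 = Z.
  H_1: rank ker ∂_1 − rank ∂_2 = (12 − 5) − 6 = 1, and the invariant factors of ∂_2 are all 1, so H_1 = Z.
  H_2: rank ker ∂_2 − rank ∂_3 = (6 − 6) − 0 = 0, and there is no ∂_3, so H_2 = 0.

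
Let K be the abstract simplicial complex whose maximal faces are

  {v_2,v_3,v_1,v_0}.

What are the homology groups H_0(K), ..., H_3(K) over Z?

H_0 = Z,  H_1 = 0,  H_2 = 0,  H_3 = 0.

Order the vertices as v_0 < v_1 < v_2 < v_3. Listing each simplex with vertices in this order, K has dimension 3 with simplices:

  0-simplices (4): [v_0], [v_1], [v_2], [v_3]
  1-simplices (6): [v_0,v_1], [v_0,v_2], [v_0,v_3], [v_1,v_2], [v_1,v_3], [v_2,v_3]
  2-simplices (4): [v_0,v_1,v_2], [v_0,v_1,v_3], [v_0,v_2,v_3], [v_1,v_2,v_3]
  3-simplices (1): [v_0,v_1,v_2,v_3]

giving chain groups C_0 ≅ Z^4, C_1 ≅ Z^6, C_2 ≅ Z^4, C_3 ≅ Z^1.

The boundary map ∂_1: C_1 → C_0 sends each edge [p,q] (with p < q) to q − p.
The 4×6 boundary matrix has rank 3 and Smith normal form diag(1,1,1).

The boundary map ∂_2: C_2 → C_1 maps a triangle to the signed sum of its edges. For instance
  ∂[v_0,v_2,v_3] = [v_2,v_3] − [v_0,v_3] + [v_0,v_2],
  ∂[v_1,v_2,v_3] = [v_2,v_3] − [v_1,v_3] + [v_1,v_2].
This gives a 6×4 integer matrix of rank 3; reducing to Smith normal form yields diagonal entries (1,1,1).

Boundary ∂_3: C_3 → C_2 sends each 3-simplex σ to the alternating sum Σ_i (−1)^i (σ with its i-th vertex removed). For instance
  ∂[v_0,v_1,v_2,v_3] = [v_1,v_2,v_3] − [v_0,v_2,v_3] + [v_0,v_1,v_3] − [v_0,v_1,v_2].
As a 4×1 matrix over Z this has rank 1, with invariant factors (1).

Reading off H_k = ker ∂_k / im ∂_{k+1}:

  H_0: rank C_0 − rank ∂_1 = 4 − 3 = 1, and the invariant factors of ∂_1 are all 1, so H_0 ≅ Z.
  H_1: rank ker ∂_1 − rank ∂_2 = (6 − 3) − 3 = 0, and the invariant factors of ∂_2 are all 1, so H_1 ≅ 0.
  H_2: rank ker ∂_2 − rank ∂_3 = (4 − 3) − 1 = 0, and the invariant factors of ∂_3 are all 1, so H_2 ≅ 0.
  H_3: rank ker ∂_3 − rank ∂_4 = (1 − 1) − 0 = 0, and there is no ∂_4, so H_3 ≅ 0.

As a check, the Euler characteristic is 4 − 6 + 4 − 1 = 1, which agrees with 1 − 0 + 0 − 0 = 1.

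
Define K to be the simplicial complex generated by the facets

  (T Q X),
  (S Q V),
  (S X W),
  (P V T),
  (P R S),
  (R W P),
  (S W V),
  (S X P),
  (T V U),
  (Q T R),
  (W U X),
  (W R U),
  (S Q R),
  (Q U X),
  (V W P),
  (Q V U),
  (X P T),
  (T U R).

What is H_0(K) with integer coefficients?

Take the total order P < Q < R < S < T < U < V < W < X on the vertex set. Then K (dimension 2) consists of the simplices:

  0-simplices (9): P, Q, R, S, T, U, V, W, X
  1-simplices (27): PR, PS, PT, PV, PW, PX, QR, QS, QT, QU, QV, QX, RS, RT, RU, RW, SV, SW, SX, TU, TV, TX, UV, UW, UX, VW, WX
  2-simplices (18): PRS, PRW, PSX, PTV, PTX, PVW, QRS, QRT, QSV, QTX, QUV, QUX, RTU, RUW, SVW, SWX, TUV, UWX

giving chain groups C_0 ≅ Z^9, C_1 ≅ Z^27, C_2 ≅ Z^18.

The boundary map ∂_1: C_1 → C_0 maps an edge to its endpoints' difference, ∂[p,q] = q − p. For instance
  ∂RU = U − R.
As a 9×27 matrix over Z this has rank 8, with invariant factors (1,1,1,1,1,1,1,1).

Boundary ∂_2: C_2 → C_1 sends each 2-simplex [p,q,r] to [q,r] − [p,r] + [p,q]. For instance
  ∂PVW = VW − PW + PV,
  ∂TUV = UV − TV + TU.
The 27×18 boundary matrix has rank 18 and Smith normal form diag(1,1,1,1,1,1,1,1,1,1,1,1,1,1,1,1,1,2).

From H_k ≅ ker(∂_k) / im(∂_{k+1}) we obtain:

  H_0: rank C_0 − rank ∂_1 = 9 − 8 = 1, and the invariant factors of ∂_1 are all 1, so H_0 ≅ Z.

(K is a triangulation of the Klein bottle.)

H_0 = Z.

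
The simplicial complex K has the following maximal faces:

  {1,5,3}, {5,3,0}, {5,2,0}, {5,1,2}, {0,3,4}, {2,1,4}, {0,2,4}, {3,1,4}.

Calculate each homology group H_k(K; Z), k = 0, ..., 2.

Take the total order 0 < 1 < 2 < 3 < 4 < 5 on the vertex set. Then K (dimension 2) consists of the simplices:

  0-simplices (6): [0], [1], [2], [3], [4], [5]
  1-simplices (12): [0,2], [0,3], [0,4], [0,5], [1,2], [1,3], [1,4], [1,5], [2,4], [2,5], [3,4], [3,5]
  2-simplices (8): [0,2,4], [0,2,5], [0,3,4], [0,3,5], [1,2,4], [1,2,5], [1,3,4], [1,3,5]

so the chain groups are C_0 ≅ Z^6, C_1 ≅ Z^12, C_2 ≅ Z^8.

Boundary ∂_1: C_1 → C_0 maps an edge to its endpoints' difference, ∂[p,q] = q − p. For instance
  ∂[3,4] = [4] − [3].
This gives a 6×12 integer matrix of rank 5; reducing to Smith normal form yields diagonal entries (1,1,1,1,1).

The boundary map ∂_2: C_2 → C_1 acts by ∂[p,q,r] = [q,r] − [p,r] + [p,q]. For instance
  ∂[1,2,5] = [2,5] − [1,5] + [1,2],
  ∂[0,3,4] = [3,4] − [0,4] + [0,3].
The resulting 12×8 matrix has rank 7, and its Smith normal form has invariant factors (1,1,1,1,1,1,1).

Reading off H_k = ker ∂_k / im ∂_{k+1}:

  H_0: rank C_0 − rank ∂_1 = 6 − 5 = 1, and the invariant factors of ∂_1 are all 1, so H_0 = Z.
  H_1: rank ker ∂_1 − rank ∂_2 = (12 − 5) − 7 = 0, and the invariant factors of ∂_2 are all 1, so H_1 = 0.
  H_2: rank ker ∂_2 − rank ∂_3 = (8 − 7) − 0 = 1, and there is no ∂_3, so H_2 = Z.

As a check, the Euler characteristic is 6 − 12 + 8 = 2, which agrees with 1 − 0 + 1 = 2.

H_0 = Z,  H_1 = 0,  H_2 = Z.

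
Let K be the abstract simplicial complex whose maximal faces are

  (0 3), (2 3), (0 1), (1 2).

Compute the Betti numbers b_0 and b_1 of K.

b_0 = 1, b_1 = 1.

We work with the vertex ordering 0 < 1 < 2 < 3. The simplices of K, each written with vertices in increasing order, are:

  0-simplices (4): [0], [1], [2], [3]
  1-simplices (4): [0,1], [0,3], [1,2], [2,3]

so the chain groups are C_0 ≅ Z^4, C_1 ≅ Z^4.

The boundary map ∂_1: C_1 → C_0 sends each edge [p,q] (with p < q) to q − p. For instance
  ∂[1,2] = [2] − [1].
This gives a 4×4 integer matrix of rank 3; reducing to Smith normal form yields diagonal entries (1,1,1).

From H_k ≅ ker(∂_k) / im(∂_{k+1}) we obtain:

  H_0: rank C_0 − rank ∂_1 = 4 − 3 = 1, and the invariant factors of ∂_1 are all 1, so H_0 = Z.
  H_1: rank ker ∂_1 − rank ∂_2 = (4 − 3) − 0 = 1, and there is no ∂_2, so H_1 = Z.

As a check, the Euler characteristic is 4 − 4 = 0, which agrees with 1 − 1 = 0.
(K is a triangulation of the circle S^1.)

Hence the Betti numbers are b_0 = 1, b_1 = 1.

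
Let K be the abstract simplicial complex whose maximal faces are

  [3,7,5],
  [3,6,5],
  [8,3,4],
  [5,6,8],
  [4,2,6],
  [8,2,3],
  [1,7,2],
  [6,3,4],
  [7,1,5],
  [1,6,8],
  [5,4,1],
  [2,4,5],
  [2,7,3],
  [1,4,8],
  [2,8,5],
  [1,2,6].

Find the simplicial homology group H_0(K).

Take the total order 1 < 2 < 3 < 4 < 5 < 6 < 7 < 8 on the vertex set. Then K (dimension 2) consists of the simplices:

  0-simplices (8): [1], [2], [3], [4], [5], [6], [7], [8]
  1-simplices (24): (24 of them)
  2-simplices (16): [1,2,6], [1,2,7], [1,4,5], [1,4,8], [1,5,7], [1,6,8], [2,3,7], [2,3,8], [2,4,5], [2,4,6], [2,5,8], [3,4,6], [3,4,8], [3,5,6], [3,5,7], [5,6,8]

Hence C_0 ≅ Z^8, C_1 ≅ Z^24, C_2 ≅ Z^16.

Boundary ∂_1: C_1 → C_0 sends each edge [p,q] (with p < q) to q − p. For instance
  ∂[2,4] = [4] − [2].
As a 8×24 matrix over Z this has rank 7, with invariant factors (1,1,1,1,1,1,1).

Boundary ∂_2: C_2 → C_1 maps a triangle to the signed sum of its edges. For instance
  ∂[1,6,8] = [6,8] − [1,8] + [1,6],
  ∂[2,4,6] = [4,6] − [2,6] + [2,4].
The resulting 24×16 matrix has rank 15, and its Smith normal form has invariant factors (1,1,1,1,1,1,1,1,1,1,1,1,1,1,1).

From H_k ≅ ker(∂_k) / im(∂_{k+1}) we obtain:

  H_0: rank C_0 − rank ∂_1 = 8 − 7 = 1, and the invariant factors of ∂_1 are all 1, so H_0 = Z.

H_0 = Z.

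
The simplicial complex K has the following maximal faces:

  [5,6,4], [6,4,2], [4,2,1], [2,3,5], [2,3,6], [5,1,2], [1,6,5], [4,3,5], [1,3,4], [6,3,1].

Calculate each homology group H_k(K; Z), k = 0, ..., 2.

H_0 = Z,  H_1 = Z/2,  H_2 = 0.

Fix the vertex order 1 < 2 < 3 < 4 < 5 < 6 and write every simplex with vertices in increasing order. Then dim K = 2 and the simplices of K are:

  0-simplices (6): [1], [2], [3], [4], [5], [6]
  1-simplices (15): [1,2], [1,3], [1,4], [1,5], [1,6], [2,3], [2,4], [2,5], [2,6], [3,4], [3,5], [3,6], [4,5], [4,6], [5,6]
  2-simplices (10): [1,2,4], [1,2,5], [1,3,4], [1,3,6], [1,5,6], [2,3,5], [2,3,6], [2,4,6], [3,4,5], [4,5,6]

giving chain groups C_0 ≅ Z^6, C_1 ≅ Z^15, C_2 ≅ Z^10.

∂_1: C_1 → C_0 sends each edge [p,q] (with p < q) to q − p. For instance
  ∂[2,3] = [3] − [2].
As a 6×15 matrix over Z this has rank 5, with invariant factors (1,1,1,1,1).

∂_2: C_2 → C_1 maps a triangle to the signed sum of its edges. For instance
  ∂[2,3,6] = [3,6] − [2,6] + [2,3],
  ∂[3,4,5] = [4,5] − [3,5] + [3,4].
The 15×10 boundary matrix has rank 10 and Smith normal form diag(1,1,1,1,1,1,1,1,1,2).

Now H_k = ker ∂_k / im ∂_{k+1}, so:

  H_0: rank C_0 − rank ∂_1 = 6 − 5 = 1, and the invariant factors of ∂_1 are all 1, so H_0 ≅ Z.
  H_1: rank ker ∂_1 − rank ∂_2 = (15 − 5) − 10 = 0, and ∂_2 has invariant factor 2 > 1, so H_1 ≅ Z/2.
  H_2: rank ker ∂_2 − rank ∂_3 = (10 − 10) − 0 = 0, and there is no ∂_3, so H_2 ≅ 0.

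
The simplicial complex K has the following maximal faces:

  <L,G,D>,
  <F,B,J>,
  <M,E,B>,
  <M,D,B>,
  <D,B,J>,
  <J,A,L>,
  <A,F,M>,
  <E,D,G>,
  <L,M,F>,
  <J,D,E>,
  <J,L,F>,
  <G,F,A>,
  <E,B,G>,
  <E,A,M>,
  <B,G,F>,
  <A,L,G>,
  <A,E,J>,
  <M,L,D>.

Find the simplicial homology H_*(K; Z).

K has 9 vertices, 27 edges, 18 triangles.
rank ∂_0 = 0, rank ∂_1 = 8 ⇒ b_0 = 9 − 0 − 8 = 1; all invariant factors of ∂_1 are 1 so no torsion. So H_0 = Z.
rank ∂_1 = 8, rank ∂_2 = 18 ⇒ b_1 = 27 − 8 − 18 = 1; ∂_2 has invariant factor(s) [2] giving torsion. So H_1 = Z ⊕ Z/2.
rank ∂_2 = 18, rank ∂_3 = 0 ⇒ b_2 = 18 − 18 − 0 = 0. So H_2 = 0.

H_0 = Z,  H_1 = Z ⊕ Z/2,  H_2 = 0.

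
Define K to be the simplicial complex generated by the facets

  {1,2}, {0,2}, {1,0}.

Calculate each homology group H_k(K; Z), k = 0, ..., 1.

H_0 = Z,  H_1 = Z.

Take the total order 0 < 1 < 2 on the vertex set. Then K (dimension 1) consists of the simplices:

  0-simplices (3): [0], [1], [2]
  1-simplices (3): [0,1], [0,2], [1,2]

so the chain groups are C_0 ≅ Z^3, C_1 ≅ Z^3.

The boundary map ∂_1: C_1 → C_0 sends each edge [p,q] (with p < q) to q − p.
The 3×3 boundary matrix has rank 2 and Smith normal form diag(1,1).

Now H_k = ker ∂_k / im ∂_{k+1}, so:

  H_0: rank C_0 − rank ∂_1 = 3 − 2 = 1, and the invariant factors of ∂_1 are all 1, so H_0 = Z.
  H_1: rank ker ∂_1 − rank ∂_2 = (3 − 2) − 0 = 1, and there is no ∂_2, so H_1 = Z.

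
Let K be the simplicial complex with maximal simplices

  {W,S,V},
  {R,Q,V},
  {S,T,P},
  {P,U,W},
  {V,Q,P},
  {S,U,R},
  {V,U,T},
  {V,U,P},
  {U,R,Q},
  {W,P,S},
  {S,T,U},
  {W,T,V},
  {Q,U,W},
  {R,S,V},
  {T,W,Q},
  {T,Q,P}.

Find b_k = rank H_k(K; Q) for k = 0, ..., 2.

b_0 = 1, b_1 = 2, b_2 = 1.

We work with the vertex ordering P < Q < R < S < T < U < V < W. The simplices of K, each written with vertices in increasing order, are:

  0-simplices (8): P, Q, R, S, T, U, V, W
  1-simplices (24): PQ, PS, PT, PU, PV, PW, QR, QT, QU, QV, QW, RS, RU, RV, ST, SU, SV, SW, TU, TV, TW, UV, UW, VW
  2-simplices (16): PQT, PQV, PST, PSW, PUV, PUW, QRU, QRV, QTW, QUW, RSU, RSV, STU, SVW, TUV, TVW

Hence C_0 ≅ Z^8, C_1 ≅ Z^24, C_2 ≅ Z^16.

∂_1: C_1 → C_0 sends each edge [p,q] (with p < q) to q − p. For instance
  ∂SU = U − S.
The resulting 8×24 matrix has rank 7, and its Smith normal form has invariant factors (1,1,1,1,1,1,1).

The boundary map ∂_2: C_2 → C_1 maps a triangle to the signed sum of its edges. For instance
  ∂PQT = QT − PT + PQ,
  ∂PSW = SW − PW + PS.
As a 24×16 matrix over Z this has rank 15, with invariant factors (1,1,1,1,1,1,1,1,1,1,1,1,1,1,1).

Now H_k = ker ∂_k / im ∂_{k+1}, so:

  H_0: rank C_0 − rank ∂_1 = 8 − 7 = 1, and the invariant factors of ∂_1 are all 1, so H_0 ≅ Z.
  H_1: rank ker ∂_1 − rank ∂_2 = (24 − 7) − 15 = 2, and the invariant factors of ∂_2 are all 1, so H_1 ≅ Z^2.
  H_2: rank ker ∂_2 − rank ∂_3 = (16 − 15) − 0 = 1, and there is no ∂_3, so H_2 ≅ Z.

Hence the Betti numbers are b_0 = 1, b_1 = 2, b_2 = 1.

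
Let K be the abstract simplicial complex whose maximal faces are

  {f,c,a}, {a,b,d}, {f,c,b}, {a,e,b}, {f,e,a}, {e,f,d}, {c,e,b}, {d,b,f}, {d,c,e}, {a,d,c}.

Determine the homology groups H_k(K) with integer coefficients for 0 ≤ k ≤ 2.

Fix the vertex order a < b < c < d < e < f and write every simplex with vertices in increasing order. Then dim K = 2 and the simplices of K are:

  0-simplices (6): a, b, c, d, e, f
  1-simplices (15): ab, ac, ad, ae, af, bc, bd, be, bf, cd, ce, cf, de, df, ef
  2-simplices (10): abd, abe, acd, acf, aef, bce, bcf, bdf, cde, def

so the chain groups are C_0 ≅ Z^6, C_1 ≅ Z^15, C_2 ≅ Z^10.

Boundary ∂_1: C_1 → C_0 sends each edge [p,q] (with p < q) to q − p. For instance
  ∂cf = f − c.
As a 6×15 matrix over Z this has rank 5, with invariant factors (1,1,1,1,1).

Boundary ∂_2: C_2 → C_1 sends each 2-simplex [p,q,r] to [q,r] − [p,r] + [p,q]. For instance
  ∂bce = ce − be + bc,
  ∂abe = be − ae + ab.
The 15×10 boundary matrix has rank 10 and Smith normal form diag(1,1,1,1,1,1,1,1,1,2).

Now H_k = ker ∂_k / im ∂_{k+1}, so:

  H_0: rank C_0 − rank ∂_1 = 6 − 5 = 1, and the invariant factors of ∂_1 are all 1, so H_0 ≅ Z.
  H_1: rank ker ∂_1 − rank ∂_2 = (15 − 5) − 10 = 0, and ∂_2 has invariant factor 2 > 1, so H_1 ≅ Z/2.
  H_2: rank ker ∂_2 − rank ∂_3 = (10 − 10) − 0 = 0, and there is no ∂_3, so H_2 ≅ 0.

(K is a triangulation of the real projective plane RP^2.)

H_0 ≅ Z,  H_1 ≅ Z/2,  H_2 = 0.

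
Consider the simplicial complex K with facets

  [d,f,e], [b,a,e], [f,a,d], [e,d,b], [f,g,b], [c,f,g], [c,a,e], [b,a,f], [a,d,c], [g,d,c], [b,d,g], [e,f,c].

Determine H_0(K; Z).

H_0 = Z.

Take the total order a < b < c < d < e < f < g on the vertex set. Then K (dimension 2) consists of the simplices:

  0-simplices (7): a, b, c, d, e, f, g
  1-simplices (18): ab, ac, ad, ae, af, bd, be, bf, bg, cd, ce, cf, cg, de, df, dg, ef, fg
  2-simplices (12): abe, abf, acd, ace, adf, bde, bdg, bfg, cdg, cef, cfg, def

so the chain groups are C_0 ≅ Z^7, C_1 ≅ Z^18, C_2 ≅ Z^12.

The boundary map ∂_1: C_1 → C_0 maps an edge to its endpoints' difference, ∂[p,q] = q − p.
This gives a 7×18 integer matrix of rank 6; reducing to Smith normal form yields diagonal entries (1,1,1,1,1,1).

The boundary map ∂_2: C_2 → C_1 maps a triangle to the signed sum of its edges. For instance
  ∂adf = df − af + ad,
  ∂abf = bf − af + ab.
This gives a 18×12 integer matrix of rank 12; reducing to Smith normal form yields diagonal entries (1,1,1,1,1,1,1,1,1,1,1,2).

From H_k ≅ ker(∂_k) / im(∂_{k+1}) we obtain:

  H_0: rank C_0 − rank ∂_1 = 7 − 6 = 1, and the invariant factors of ∂_1 are all 1, so H_0 = Z.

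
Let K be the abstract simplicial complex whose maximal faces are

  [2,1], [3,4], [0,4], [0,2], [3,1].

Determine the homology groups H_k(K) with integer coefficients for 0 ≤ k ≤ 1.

Fix the vertex order 0 < 1 < 2 < 3 < 4 and write every simplex with vertices in increasing order. Then dim K = 1 and the simplices of K are:

  0-simplices (5): [0], [1], [2], [3], [4]
  1-simplices (5): [0,2], [0,4], [1,2], [1,3], [3,4]

giving chain groups C_0 ≅ Z^5, C_1 ≅ Z^5.

∂_1: C_1 → C_0 sends each edge [p,q] (with p < q) to q − p.
The 5×5 boundary matrix has rank 4 and Smith normal form diag(1,1,1,1).

Computing H_k = (kernel of ∂_k) / (image of ∂_{k+1}):

  H_0: rank C_0 − rank ∂_1 = 5 − 4 = 1, and the invariant factors of ∂_1 are all 1, so H_0 ≅ Z.
  H_1: rank ker ∂_1 − rank ∂_2 = (5 − 4) − 0 = 1, and there is no ∂_2, so H_1 ≅ Z.

(K is a triangulation of the circle S^1.)

H_0 = Z,  H_1 = Z.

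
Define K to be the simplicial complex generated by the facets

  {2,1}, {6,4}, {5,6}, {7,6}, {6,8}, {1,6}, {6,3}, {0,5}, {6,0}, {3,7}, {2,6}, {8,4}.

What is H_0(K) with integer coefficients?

We work with the vertex ordering 0 < 1 < 2 < 3 < 4 < 5 < 6 < 7 < 8. The simplices of K, each written with vertices in increasing order, are:

  0-simplices (9): [0], [1], [2], [3], [4], [5], [6], [7], [8]
  1-simplices (12): [0,5], [0,6], [1,2], [1,6], [2,6], [3,6], [3,7], [4,6], [4,8], [5,6], [6,7], [6,8]

Hence C_0 ≅ Z^9, C_1 ≅ Z^12.

∂_1: C_1 → C_0 is given by ∂[p,q] = [q] − [p]. For instance
  ∂[3,7] = [7] − [3].
This gives a 9×12 integer matrix of rank 8; reducing to Smith normal form yields diagonal entries (1,1,1,1,1,1,1,1).

Computing H_k = (kernel of ∂_k) / (image of ∂_{k+1}):

  H_0: rank C_0 − rank ∂_1 = 9 − 8 = 1, and the invariant factors of ∂_1 are all 1, so H_0 = Z.

H_0 = Z.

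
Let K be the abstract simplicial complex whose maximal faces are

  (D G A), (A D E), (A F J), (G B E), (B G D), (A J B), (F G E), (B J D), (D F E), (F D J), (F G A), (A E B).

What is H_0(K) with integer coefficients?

H_0 = Z.

Fix the vertex order A < B < D < E < F < G < J and write every simplex with vertices in increasing order. Then dim K = 2 and the simplices of K are:

  0-simplices (7): A, B, D, E, F, G, J
  1-simplices (18): AB, AD, AE, AF, AG, AJ, BD, BE, BG, BJ, DE, DF, DG, DJ, EF, EG, FG, FJ
  2-simplices (12): ABE, ABJ, ADE, ADG, AFG, AFJ, BDG, BDJ, BEG, DEF, DFJ, EFG

giving chain groups C_0 ≅ Z^7, C_1 ≅ Z^18, C_2 ≅ Z^12.

Boundary ∂_1: C_1 → C_0 sends each edge [p,q] (with p < q) to q − p.
The resulting 7×18 matrix has rank 6, and its Smith normal form has invariant factors (1,1,1,1,1,1).

The boundary map ∂_2: C_2 → C_1 sends each 2-simplex [p,q,r] to [q,r] − [p,r] + [p,q]. For instance
  ∂BDJ = DJ − BJ + BD,
  ∂BDG = DG − BG + BD.
The resulting 18×12 matrix has rank 12, and its Smith normal form has invariant factors (1,1,1,1,1,1,1,1,1,1,1,2).

Now H_k = ker ∂_k / im ∂_{k+1}, so:

  H_0: rank C_0 − rank ∂_1 = 7 − 6 = 1, and the invariant factors of ∂_1 are all 1, so H_0 ≅ Z.

(K is a triangulation of the real projective plane RP^2.)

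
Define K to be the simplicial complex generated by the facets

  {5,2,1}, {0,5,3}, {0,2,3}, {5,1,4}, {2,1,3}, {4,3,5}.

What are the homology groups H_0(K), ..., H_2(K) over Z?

Fix the vertex order 0 < 1 < 2 < 3 < 4 < 5 and write every simplex with vertices in increasing order. Then dim K = 2 and the simplices of K are:

  0-simplices (6): [0], [1], [2], [3], [4], [5]
  1-simplices (12): [0,2], [0,3], [0,5], [1,2], [1,3], [1,4], [1,5], [2,3], [2,5], [3,4], [3,5], [4,5]
  2-simplices (6): [0,2,3], [0,3,5], [1,2,3], [1,2,5], [1,4,5], [3,4,5]

Hence C_0 ≅ Z^6, C_1 ≅ Z^12, C_2 ≅ Z^6.

∂_1: C_1 → C_0 is given by ∂[p,q] = [q] − [p]. For instance
  ∂[0,2] = [2] − [0].
The 6×12 boundary matrix has rank 5 and Smith normal form diag(1,1,1,1,1).

The boundary map ∂_2: C_2 → C_1 maps a triangle to the signed sum of its edges. For instance
  ∂[0,2,3] = [2,3] − [0,3] + [0,2],
  ∂[0,3,5] = [3,5] − [0,5] + [0,3].
As a 12×6 matrix over Z this has rank 6, with invariant factors (1,1,1,1,1,1).

Reading off H_k = ker ∂_k / im ∂_{k+1}:

  H_0: rank C_0 − rank ∂_1 = 6 − 5 = 1, and the invariant factors of ∂_1 are all 1, so H_0 ≅ Z.
  H_1: rank ker ∂_1 − rank ∂_2 = (12 − 5) − 6 = 1, and the invariant factors of ∂_2 are all 1, so H_1 ≅ Z.
  H_2: rank ker ∂_2 − rank ∂_3 = (6 − 6) − 0 = 0, and there is no ∂_3, so H_2 ≅ 0.

H_0 ≅ Z,  H_1 ≅ Z,  H_2 = 0.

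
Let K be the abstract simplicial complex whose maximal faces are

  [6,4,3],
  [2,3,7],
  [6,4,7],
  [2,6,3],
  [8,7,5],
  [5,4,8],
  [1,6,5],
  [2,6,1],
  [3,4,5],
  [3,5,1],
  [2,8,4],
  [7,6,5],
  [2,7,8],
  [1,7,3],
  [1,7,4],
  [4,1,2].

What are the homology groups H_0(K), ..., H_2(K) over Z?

Take the total order 1 < 2 < 3 < 4 < 5 < 6 < 7 < 8 on the vertex set. Then K (dimension 2) consists of the simplices:

  0-simplices (8): [1], [2], [3], [4], [5], [6], [7], [8]
  1-simplices (24): (24 of them)
  2-simplices (16): [1,2,4], [1,2,6], [1,3,5], [1,3,7], [1,4,7], [1,5,6], [2,3,6], [2,3,7], [2,4,8], [2,7,8], [3,4,5], [3,4,6], [4,5,8], [4,6,7], [5,6,7], [5,7,8]

Hence C_0 ≅ Z^8, C_1 ≅ Z^24, C_2 ≅ Z^16.

Boundary ∂_1: C_1 → C_0 is given by ∂[p,q] = [q] − [p]. For instance
  ∂[3,5] = [5] − [3].
The resulting 8×24 matrix has rank 7, and its Smith normal form has invariant factors (1,1,1,1,1,1,1).

The boundary map ∂_2: C_2 → C_1 acts by ∂[p,q,r] = [q,r] − [p,r] + [p,q]. For instance
  ∂[1,3,5] = [3,5] − [1,5] + [1,3],
  ∂[1,3,7] = [3,7] − [1,7] + [1,3].
As a 24×16 matrix over Z this has rank 15, with invariant factors (1,1,1,1,1,1,1,1,1,1,1,1,1,1,1).

Now H_k = ker ∂_k / im ∂_{k+1}, so:

  H_0: rank C_0 − rank ∂_1 = 8 − 7 = 1, and the invariant factors of ∂_1 are all 1, so H_0 = Z.
  H_1: rank ker ∂_1 − rank ∂_2 = (24 − 7) − 15 = 2, and the invariant factors of ∂_2 are all 1, so H_1 = Z^2.
  H_2: rank ker ∂_2 − rank ∂_3 = (16 − 15) − 0 = 1, and there is no ∂_3, so H_2 = Z.

(K is a triangulation of the torus T^2.)

H_0 ≅ Z,  H_1 ≅ Z^2,  H_2 ≅ Z.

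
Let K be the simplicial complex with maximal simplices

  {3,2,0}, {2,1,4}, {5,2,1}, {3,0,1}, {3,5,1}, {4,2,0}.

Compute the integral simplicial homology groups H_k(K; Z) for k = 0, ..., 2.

Order the vertices as 0 < 1 < 2 < 3 < 4 < 5. Listing each simplex with vertices in this order, K has dimension 2 with simplices:

  0-simplices (6): [0], [1], [2], [3], [4], [5]
  1-simplices (12): [0,1], [0,2], [0,3], [0,4], [1,2], [1,3], [1,4], [1,5], [2,3], [2,4], [2,5], [3,5]
  2-simplices (6): [0,1,3], [0,2,3], [0,2,4], [1,2,4], [1,2,5], [1,3,5]

Hence C_0 ≅ Z^6, C_1 ≅ Z^12, C_2 ≅ Z^6.

∂_1: C_1 → C_0 maps an edge to its endpoints' difference, ∂[p,q] = q − p. For instance
  ∂[2,3] = [3] − [2].
The 6×12 boundary matrix has rank 5 and Smith normal form diag(1,1,1,1,1).

Boundary ∂_2: C_2 → C_1 sends each 2-simplex [p,q,r] to [q,r] − [p,r] + [p,q]. For instance
  ∂[0,2,3] = [2,3] − [0,3] + [0,2],
  ∂[1,3,5] = [3,5] − [1,5] + [1,3].
This gives a 12×6 integer matrix of rank 6; reducing to Smith normal form yields diagonal entries (1,1,1,1,1,1).

Now H_k = ker ∂_k / im ∂_{k+1}, so:

  H_0: rank C_0 − rank ∂_1 = 6 − 5 = 1, and the invariant factors of ∂_1 are all 1, so H_0 ≅ Z.
  H_1: rank ker ∂_1 − rank ∂_2 = (12 − 5) − 6 = 1, and the invariant factors of ∂_2 are all 1, so H_1 ≅ Z.
  H_2: rank ker ∂_2 − rank ∂_3 = (6 − 6) − 0 = 0, and there is no ∂_3, so H_2 ≅ 0.

(K is a triangulation of the cylinder S^1 x I.)

H_0 = Z,  H_1 = Z,  H_2 = 0.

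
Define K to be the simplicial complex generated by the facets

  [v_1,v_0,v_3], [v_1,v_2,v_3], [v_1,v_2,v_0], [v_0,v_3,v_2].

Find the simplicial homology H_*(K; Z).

We work with the vertex ordering v_0 < v_1 < v_2 < v_3. The simplices of K, each written with vertices in increasing order, are:

  0-simplices (4): [v_0], [v_1], [v_2], [v_3]
  1-simplices (6): [v_0,v_1], [v_0,v_2], [v_0,v_3], [v_1,v_2], [v_1,v_3], [v_2,v_3]
  2-simplices (4): [v_0,v_1,v_2], [v_0,v_1,v_3], [v_0,v_2,v_3], [v_1,v_2,v_3]

giving chain groups C_0 ≅ Z^4, C_1 ≅ Z^6, C_2 ≅ Z^4.

Boundary ∂_1: C_1 → C_0 sends each edge [p,q] (with p < q) to q − p. For instance
  ∂[v_0,v_3] = [v_3] − [v_0].
The 4×6 boundary matrix has rank 3 and Smith normal form diag(1,1,1).

∂_2: C_2 → C_1 maps a triangle to the signed sum of its edges. For instance
  ∂[v_0,v_2,v_3] = [v_2,v_3] − [v_0,v_3] + [v_0,v_2],
  ∂[v_0,v_1,v_3] = [v_1,v_3] − [v_0,v_3] + [v_0,v_1].
The resulting 6×4 matrix has rank 3, and its Smith normal form has invariant factors (1,1,1).

Reading off H_k = ker ∂_k / im ∂_{k+1}:

  H_0: rank C_0 − rank ∂_1 = 4 − 3 = 1, and the invariant factors of ∂_1 are all 1, so H_0 ≅ Z.
  H_1: rank ker ∂_1 − rank ∂_2 = (6 − 3) − 3 = 0, and the invariant factors of ∂_2 are all 1, so H_1 ≅ 0.
  H_2: rank ker ∂_2 − rank ∂_3 = (4 − 3) − 0 = 1, and there is no ∂_3, so H_2 ≅ Z.

H_0 = Z,  H_1 = 0,  H_2 = Z.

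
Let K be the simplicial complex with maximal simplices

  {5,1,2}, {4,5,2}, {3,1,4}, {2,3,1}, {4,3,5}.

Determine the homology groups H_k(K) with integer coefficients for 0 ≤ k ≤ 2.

H_0 ≅ Z,  H_1 ≅ Z,  H_2 = 0.

Take the total order 1 < 2 < 3 < 4 < 5 on the vertex set. Then K (dimension 2) consists of the simplices:

  0-simplices (5): [1], [2], [3], [4], [5]
  1-simplices (10): [1,2], [1,3], [1,4], [1,5], [2,3], [2,4], [2,5], [3,4], [3,5], [4,5]
  2-simplices (5): [1,2,3], [1,2,5], [1,3,4], [2,4,5], [3,4,5]

Hence C_0 ≅ Z^5, C_1 ≅ Z^10, C_2 ≅ Z^5.

The boundary map ∂_1: C_1 → C_0 sends each edge [p,q] (with p < q) to q − p. For instance
  ∂[1,4] = [4] − [1].
This gives a 5×10 integer matrix of rank 4; reducing to Smith normal form yields diagonal entries (1,1,1,1).

The boundary map ∂_2: C_2 → C_1 maps a triangle to the signed sum of its edges. For instance
  ∂[1,2,5] = [2,5] − [1,5] + [1,2],
  ∂[2,4,5] = [4,5] − [2,5] + [2,4].
As a 10×5 matrix over Z this has rank 5, with invariant factors (1,1,1,1,1).

Computing H_k = (kernel of ∂_k) / (image of ∂_{k+1}):

  H_0: rank C_0 − rank ∂_1 = 5 − 4 = 1, and the invariant factors of ∂_1 are all 1, so H_0 = Z.
  H_1: rank ker ∂_1 − rank ∂_2 = (10 − 4) − 5 = 1, and the invariant factors of ∂_2 are all 1, so H_1 = Z.
  H_2: rank ker ∂_2 − rank ∂_3 = (5 − 5) − 0 = 0, and there is no ∂_3, so H_2 = 0.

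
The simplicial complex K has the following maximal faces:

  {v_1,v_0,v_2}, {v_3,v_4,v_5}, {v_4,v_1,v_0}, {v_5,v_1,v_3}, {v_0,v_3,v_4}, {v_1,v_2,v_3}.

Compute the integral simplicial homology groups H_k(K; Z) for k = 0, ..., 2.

H_0 ≅ Z,  H_1 ≅ Z,  H_2 = 0.

Order the vertices as v_0 < v_1 < v_2 < v_3 < v_4 < v_5. Listing each simplex with vertices in this order, K has dimension 2 with simplices:

  0-simplices (6): [v_0], [v_1], [v_2], [v_3], [v_4], [v_5]
  1-simplices (12): [v_0,v_1], [v_0,v_2], [v_0,v_3], [v_0,v_4], [v_1,v_2], [v_1,v_3], [v_1,v_4], [v_1,v_5], [v_2,v_3], [v_3,v_4], [v_3,v_5], [v_4,v_5]
  2-simplices (6): [v_0,v_1,v_2], [v_0,v_1,v_4], [v_0,v_3,v_4], [v_1,v_2,v_3], [v_1,v_3,v_5], [v_3,v_4,v_5]

Hence C_0 ≅ Z^6, C_1 ≅ Z^12, C_2 ≅ Z^6.

The boundary map ∂_1: C_1 → C_0 is given by ∂[p,q] = [q] − [p].
As a 6×12 matrix over Z this has rank 5, with invariant factors (1,1,1,1,1).

∂_2: C_2 → C_1 acts by ∂[p,q,r] = [q,r] − [p,r] + [p,q]. For instance
  ∂[v_1,v_3,v_5] = [v_3,v_5] − [v_1,v_5] + [v_1,v_3],
  ∂[v_0,v_1,v_4] = [v_1,v_4] − [v_0,v_4] + [v_0,v_1].
The resulting 12×6 matrix has rank 6, and its Smith normal form has invariant factors (1,1,1,1,1,1).

From H_k ≅ ker(∂_k) / im(∂_{k+1}) we obtain:

  H_0: rank C_0 − rank ∂_1 = 6 − 5 = 1, and the invariant factors of ∂_1 are all 1, so H_0 = Z.
  H_1: rank ker ∂_1 − rank ∂_2 = (12 − 5) − 6 = 1, and the invariant factors of ∂_2 are all 1, so H_1 = Z.
  H_2: rank ker ∂_2 − rank ∂_3 = (6 − 6) − 0 = 0, and there is no ∂_3, so H_2 = 0.

(K is a triangulation of the cylinder S^1 x I.)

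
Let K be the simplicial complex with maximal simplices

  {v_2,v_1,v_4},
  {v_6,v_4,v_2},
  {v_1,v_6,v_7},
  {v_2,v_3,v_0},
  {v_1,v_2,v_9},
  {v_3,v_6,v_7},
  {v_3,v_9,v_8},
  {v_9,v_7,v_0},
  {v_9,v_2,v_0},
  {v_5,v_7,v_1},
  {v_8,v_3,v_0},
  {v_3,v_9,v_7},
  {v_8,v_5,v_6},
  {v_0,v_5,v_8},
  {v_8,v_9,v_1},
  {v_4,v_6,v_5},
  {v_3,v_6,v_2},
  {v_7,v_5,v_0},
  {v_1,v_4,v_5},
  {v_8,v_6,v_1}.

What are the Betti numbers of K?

b_0 = 1, b_1 = 1, b_2 = 0.

We work with the vertex ordering v_0 < v_1 < v_2 < v_3 < v_4 < v_5 < v_6 < v_7 < v_8 < v_9. The simplices of K, each written with vertices in increasing order, are:

  0-simplices (10): [v_0], [v_1], [v_2], [v_3], [v_4], [v_5], [v_6], [v_7], [v_8], [v_9]
  1-simplices (30): (30 of them)
  2-simplices (20): (20 of them)

giving chain groups C_0 ≅ Z^10, C_1 ≅ Z^30, C_2 ≅ Z^20.

Boundary ∂_1: C_1 → C_0 maps an edge to its endpoints' difference, ∂[p,q] = q − p.
This gives a 10×30 integer matrix of rank 9; reducing to Smith normal form yields diagonal entries (1,1,1,1,1,1,1,1,1).

Boundary ∂_2: C_2 → C_1 sends each 2-simplex [p,q,r] to [q,r] − [p,r] + [p,q]. For instance
  ∂[v_0,v_3,v_8] = [v_3,v_8] − [v_0,v_8] + [v_0,v_3],
  ∂[v_1,v_2,v_4] = [v_2,v_4] − [v_1,v_4] + [v_1,v_2].
The resulting 30×20 matrix has rank 20, and its Smith normal form has invariant factors (1,1,1,1,1,1,1,1,1,1,1,1,1,1,1,1,1,1,1,2).

Computing H_k = (kernel of ∂_k) / (image of ∂_{k+1}):

  H_0: rank C_0 − rank ∂_1 = 10 − 9 = 1, and the invariant factors of ∂_1 are all 1, so H_0 = Z.
  H_1: rank ker ∂_1 − rank ∂_2 = (30 − 9) − 20 = 1, and ∂_2 has invariant factor 2 > 1, so H_1 = Z ⊕ Z_2.
  H_2: rank ker ∂_2 − rank ∂_3 = (20 − 20) − 0 = 0, and there is no ∂_3, so H_2 = 0.

Hence the Betti numbers are b_0 = 1, b_1 = 1, b_2 = 0.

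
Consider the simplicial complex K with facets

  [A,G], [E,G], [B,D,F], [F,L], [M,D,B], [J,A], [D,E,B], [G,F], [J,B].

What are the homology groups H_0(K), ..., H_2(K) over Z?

Order the vertices as A < B < D < E < F < G < J < L < M. Listing each simplex with vertices in this order, K has dimension 2 with simplices:

  0-simplices (9): A, B, D, E, F, G, J, L, M
  1-simplices (13): AG, AJ, BD, BE, BF, BJ, BM, DE, DF, DM, EG, FG, FL
  2-simplices (3): BDE, BDF, BDM

giving chain groups C_0 ≅ Z^9, C_1 ≅ Z^13, C_2 ≅ Z^3.

∂_1: C_1 → C_0 maps an edge to its endpoints' difference, ∂[p,q] = q − p. For instance
  ∂FL = L − F.
As a 9×13 matrix over Z this has rank 8, with invariant factors (1,1,1,1,1,1,1,1).

The boundary map ∂_2: C_2 → C_1 maps a triangle to the signed sum of its edges. For instance
  ∂BDF = DF − BF + BD,
  ∂BDE = DE − BE + BD.
This gives a 13×3 integer matrix of rank 3; reducing to Smith normal form yields diagonal entries (1,1,1).

Now H_k = ker ∂_k / im ∂_{k+1}, so:

  H_0: rank C_0 − rank ∂_1 = 9 − 8 = 1, and the invariant factors of ∂_1 are all 1, so H_0 = Z.
  H_1: rank ker ∂_1 − rank ∂_2 = (13 − 8) − 3 = 2, and the invariant factors of ∂_2 are all 1, so H_1 = Z^2.
  H_2: rank ker ∂_2 − rank ∂_3 = (3 − 3) − 0 = 0, and there is no ∂_3, so H_2 = 0.

As a check, the Euler characteristic is 9 − 13 + 3 = -1, which agrees with 1 − 2 + 0 = -1.

H_0 ≅ Z,  H_1 ≅ Z^2,  H_2 = 0.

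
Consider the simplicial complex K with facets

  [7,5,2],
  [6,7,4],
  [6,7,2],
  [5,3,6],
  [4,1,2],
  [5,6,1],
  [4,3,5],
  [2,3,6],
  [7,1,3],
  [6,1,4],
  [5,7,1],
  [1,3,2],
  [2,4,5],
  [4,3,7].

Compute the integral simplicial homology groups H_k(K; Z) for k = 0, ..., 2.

K has 7 vertices, 21 edges, 14 triangles.
rank ∂_0 = 0, rank ∂_1 = 6 ⇒ b_0 = 7 − 0 − 6 = 1; all invariant factors of ∂_1 are 1 so no torsion. So H_0 = Z.
rank ∂_1 = 6, rank ∂_2 = 13 ⇒ b_1 = 21 − 6 − 13 = 2; all invariant factors of ∂_2 are 1 so no torsion. So H_1 = Z^2.
rank ∂_2 = 13, rank ∂_3 = 0 ⇒ b_2 = 14 − 13 − 0 = 1. So H_2 = Z.

H_0 ≅ Z,  H_1 ≅ Z^2,  H_2 ≅ Z.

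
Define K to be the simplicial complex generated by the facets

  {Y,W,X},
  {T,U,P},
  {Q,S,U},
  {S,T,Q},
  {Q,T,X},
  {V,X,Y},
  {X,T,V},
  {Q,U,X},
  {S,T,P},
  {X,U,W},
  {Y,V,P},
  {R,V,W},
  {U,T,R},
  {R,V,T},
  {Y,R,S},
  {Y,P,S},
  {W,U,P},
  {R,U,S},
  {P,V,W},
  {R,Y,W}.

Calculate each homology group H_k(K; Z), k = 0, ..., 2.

We work with the vertex ordering P < Q < R < S < T < U < V < W < X < Y. The simplices of K, each written with vertices in increasing order, are:

  0-simplices (10): P, Q, R, S, T, U, V, W, X, Y
  1-simplices (30): PS, PT, PU, PV, PW, PY, QS, QT, QU, QX, RS, RT, RU, RV, RW, RY, ST, SU, SY, TU, TV, TX, UW, UX, VW, VX, VY, WX, WY, XY
  2-simplices (20): PST, PSY, PTU, PUW, PVW, PVY, QST, QSU, QTX, QUX, RSU, RSY, RTU, RTV, RVW, RWY, TVX, UWX, VXY, WXY

so the chain groups are C_0 ≅ Z^10, C_1 ≅ Z^30, C_2 ≅ Z^20.

Boundary ∂_1: C_1 → C_0 maps an edge to its endpoints' difference, ∂[p,q] = q − p. For instance
  ∂ST = T − S.
As a 10×30 matrix over Z this has rank 9, with invariant factors (1,1,1,1,1,1,1,1,1).

∂_2: C_2 → C_1 sends each 2-simplex [p,q,r] to [q,r] − [p,r] + [p,q]. For instance
  ∂PSY = SY − PY + PS,
  ∂RSY = SY − RY + RS.
As a 30×20 matrix over Z this has rank 20, with invariant factors (1,1,1,1,1,1,1,1,1,1,1,1,1,1,1,1,1,1,1,2).

From H_k ≅ ker(∂_k) / im(∂_{k+1}) we obtain:

  H_0: rank C_0 − rank ∂_1 = 10 − 9 = 1, and the invariant factors of ∂_1 are all 1, so H_0 ≅ Z.
  H_1: rank ker ∂_1 − rank ∂_2 = (30 − 9) − 20 = 1, and ∂_2 has invariant factor 2 > 1, so H_1 ≅ Z ⊕ Z/2.
  H_2: rank ker ∂_2 − rank ∂_3 = (20 − 20) − 0 = 0, and there is no ∂_3, so H_2 ≅ 0.

H_0 = Z,  H_1 = Z ⊕ Z/2,  H_2 = 0.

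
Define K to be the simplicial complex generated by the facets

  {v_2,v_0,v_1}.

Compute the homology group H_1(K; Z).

We work with the vertex ordering v_0 < v_1 < v_2. The simplices of K, each written with vertices in increasing order, are:

  0-simplices (3): [v_0], [v_1], [v_2]
  1-simplices (3): [v_0,v_1], [v_0,v_2], [v_1,v_2]
  2-simplices (1): [v_0,v_1,v_2]

giving chain groups C_0 ≅ Z^3, C_1 ≅ Z^3, C_2 ≅ Z^1.

Boundary ∂_1: C_1 → C_0 sends each edge [p,q] (with p < q) to q − p.
The resulting 3×3 matrix has rank 2, and its Smith normal form has invariant factors (1,1).

Boundary ∂_2: C_2 → C_1 sends each 2-simplex [p,q,r] to [q,r] − [p,r] + [p,q]. For instance
  ∂[v_0,v_1,v_2] = [v_1,v_2] − [v_0,v_2] + [v_0,v_1].
The 3×1 boundary matrix has rank 1 and Smith normal form diag(1).

Computing H_k = (kernel of ∂_k) / (image of ∂_{k+1}):

  H_1: rank ker ∂_1 − rank ∂_2 = (3 − 2) − 1 = 0, and the invariant factors of ∂_2 are all 1, so H_1 ≅ 0.

H_1 ≅ 0.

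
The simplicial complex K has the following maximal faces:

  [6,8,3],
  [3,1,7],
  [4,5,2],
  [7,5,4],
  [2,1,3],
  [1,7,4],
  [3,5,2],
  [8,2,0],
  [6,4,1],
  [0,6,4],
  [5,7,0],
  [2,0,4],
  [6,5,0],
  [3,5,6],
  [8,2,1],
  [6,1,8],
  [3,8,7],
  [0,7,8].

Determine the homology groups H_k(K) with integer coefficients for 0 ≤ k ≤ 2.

H_0 ≅ Z,  H_1 ≅ Z ⊕ Z_2,  H_2 = 0.

K has 9 vertices, 27 edges, 18 triangles.
rank ∂_0 = 0, rank ∂_1 = 8 ⇒ b_0 = 9 − 0 − 8 = 1; all invariant factors of ∂_1 are 1 so no torsion. So H_0 = Z.
rank ∂_1 = 8, rank ∂_2 = 18 ⇒ b_1 = 27 − 8 − 18 = 1; ∂_2 has invariant factor(s) [2] giving torsion. So H_1 = Z ⊕ Z_2.
rank ∂_2 = 18, rank ∂_3 = 0 ⇒ b_2 = 18 − 18 − 0 = 0. So H_2 = 0.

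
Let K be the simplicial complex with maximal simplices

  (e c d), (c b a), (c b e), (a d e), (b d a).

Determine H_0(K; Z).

H_0 = Z.

Fix the vertex order a < b < c < d < e and write every simplex with vertices in increasing order. Then dim K = 2 and the simplices of K are:

  0-simplices (5): a, b, c, d, e
  1-simplices (10): ab, ac, ad, ae, bc, bd, be, cd, ce, de
  2-simplices (5): abc, abd, ade, bce, cde

Hence C_0 ≅ Z^5, C_1 ≅ Z^10, C_2 ≅ Z^5.

The boundary map ∂_1: C_1 → C_0 sends each edge [p,q] (with p < q) to q − p. For instance
  ∂ab = b − a.
This gives a 5×10 integer matrix of rank 4; reducing to Smith normal form yields diagonal entries (1,1,1,1).

The boundary map ∂_2: C_2 → C_1 maps a triangle to the signed sum of its edges. For instance
  ∂cde = de − ce + cd,
  ∂abd = bd − ad + ab.
This gives a 10×5 integer matrix of rank 5; reducing to Smith normal form yields diagonal entries (1,1,1,1,1).

Computing H_k = (kernel of ∂_k) / (image of ∂_{k+1}):

  H_0: rank C_0 − rank ∂_1 = 5 − 4 = 1, and the invariant factors of ∂_1 are all 1, so H_0 ≅ Z.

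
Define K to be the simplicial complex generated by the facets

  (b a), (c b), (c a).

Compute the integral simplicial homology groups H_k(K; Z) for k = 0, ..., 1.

H_0 = Z,  H_1 = Z.

We work with the vertex ordering a < b < c. The simplices of K, each written with vertices in increasing order, are:

  0-simplices (3): a, b, c
  1-simplices (3): ab, ac, bc

Hence C_0 ≅ Z^3, C_1 ≅ Z^3.

The boundary map ∂_1: C_1 → C_0 sends each edge [p,q] (with p < q) to q − p.
The 3×3 boundary matrix has rank 2 and Smith normal form diag(1,1).

Now H_k = ker ∂_k / im ∂_{k+1}, so:

  H_0: rank C_0 − rank ∂_1 = 3 − 2 = 1, and the invariant factors of ∂_1 are all 1, so H_0 = Z.
  H_1: rank ker ∂_1 − rank ∂_2 = (3 − 2) − 0 = 1, and there is no ∂_2, so H_1 = Z.

As a check, the Euler characteristic is 3 − 3 = 0, which agrees with 1 − 1 = 0.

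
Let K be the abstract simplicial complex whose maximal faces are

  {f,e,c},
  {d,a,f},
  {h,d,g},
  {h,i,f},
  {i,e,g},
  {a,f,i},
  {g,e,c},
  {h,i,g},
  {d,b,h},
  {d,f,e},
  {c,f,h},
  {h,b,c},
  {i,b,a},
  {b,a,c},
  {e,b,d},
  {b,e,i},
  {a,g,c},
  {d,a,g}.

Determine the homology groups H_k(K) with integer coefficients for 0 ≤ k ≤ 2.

Take the total order a < b < c < d < e < f < g < h < i on the vertex set. Then K (dimension 2) consists of the simplices:

  0-simplices (9): a, b, c, d, e, f, g, h, i
  1-simplices (27): ab, ac, ad, af, ag, ai, bc, bd, be, bh, bi, ce, cf, cg, ch, de, df, dg, dh, ef, eg, ei, fh, fi, gh, gi, hi
  2-simplices (18): abc, abi, acg, adf, adg, afi, bch, bde, bdh, bei, cef, ceg, cfh, def, dgh, egi, fhi, ghi

so the chain groups are C_0 ≅ Z^9, C_1 ≅ Z^27, C_2 ≅ Z^18.

Boundary ∂_1: C_1 → C_0 is given by ∂[p,q] = [q] − [p].
The resulting 9×27 matrix has rank 8, and its Smith normal form has invariant factors (1,1,1,1,1,1,1,1).

∂_2: C_2 → C_1 sends each 2-simplex [p,q,r] to [q,r] − [p,r] + [p,q]. For instance
  ∂fhi = hi − fi + fh,
  ∂bde = de − be + bd.
The 27×18 boundary matrix has rank 17 and Smith normal form diag(1,1,1,1,1,1,1,1,1,1,1,1,1,1,1,1,1).

Computing H_k = (kernel of ∂_k) / (image of ∂_{k+1}):

  H_0: rank C_0 − rank ∂_1 = 9 − 8 = 1, and the invariant factors of ∂_1 are all 1, so H_0 ≅ Z.
  H_1: rank ker ∂_1 − rank ∂_2 = (27 − 8) − 17 = 2, and the invariant factors of ∂_2 are all 1, so H_1 ≅ Z^2.
  H_2: rank ker ∂_2 − rank ∂_3 = (18 − 17) − 0 = 1, and there is no ∂_3, so H_2 ≅ Z.

As a check, the Euler characteristic is 9 − 27 + 18 = 0, which agrees with 1 − 2 + 1 = 0.

H_0 ≅ Z,  H_1 ≅ Z^2,  H_2 ≅ Z.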